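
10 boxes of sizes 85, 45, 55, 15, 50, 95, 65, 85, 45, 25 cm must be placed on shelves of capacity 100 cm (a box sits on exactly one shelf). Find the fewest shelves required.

Total = 95 + 85 + 85 + 65 + 55 + 50 + 45 + 45 + 25 + 15 = 565 cm.
Lower bound: ⌈565/100⌉ = 6 shelves.
A packing using 6 shelves:
  shelf 1: 95 = 95
  shelf 2: 85 + 15 = 100
  shelf 3: 85 = 85
  shelf 4: 65 + 25 = 90
  shelf 5: 55 + 45 = 100
  shelf 6: 50 + 45 = 95
This matches the lower bound, so 6 is optimal.

6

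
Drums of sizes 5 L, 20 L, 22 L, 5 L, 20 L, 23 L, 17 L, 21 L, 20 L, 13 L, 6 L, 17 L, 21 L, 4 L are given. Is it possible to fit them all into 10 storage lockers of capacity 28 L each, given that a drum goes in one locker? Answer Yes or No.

A valid assignment using 10 storage lockers:
  locker 1: 23 + 5 = 28
  locker 2: 22 + 6 = 28
  locker 3: 21 + 5 = 26
  locker 4: 21 + 4 = 25
  locker 5: 20 = 20
  locker 6: 20 = 20
  locker 7: 20 = 20
  locker 8: 17 = 17
  locker 9: 17 = 17
  locker 10: 13 = 13
Every load is within 28 L, so 10 storage lockers suffice.

Yes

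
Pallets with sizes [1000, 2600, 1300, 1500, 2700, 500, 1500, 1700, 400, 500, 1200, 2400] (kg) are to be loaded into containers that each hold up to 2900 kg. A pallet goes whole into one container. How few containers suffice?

7

Total = 2700 + 2600 + 2400 + 1700 + 1500 + 1500 + 1300 + 1200 + 1000 + 500 + 500 + 400 = 17300 kg.
Lower bound: ⌈17300/2900⌉ = 6 containers.
A packing using 7 containers:
  container 1: 2700 = 2700
  container 2: 2600 = 2600
  container 3: 2400 + 500 = 2900
  container 4: 1700 + 1200 = 2900
  container 5: 1500 + 1300 = 2800
  container 6: 1500 + 1000 + 400 = 2900
  container 7: 500 = 500
No arrangement into 6 containers stays within capacity, so 7 is optimal.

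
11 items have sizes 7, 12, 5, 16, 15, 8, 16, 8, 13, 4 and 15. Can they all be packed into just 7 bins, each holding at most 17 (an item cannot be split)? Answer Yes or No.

No

Total = 119; ⌈119/17⌉ = 7.
The bound of 7 does not rule out 7, but exhaustive search shows no assignment into 7 bins of capacity 17 exists — the minimum is 8.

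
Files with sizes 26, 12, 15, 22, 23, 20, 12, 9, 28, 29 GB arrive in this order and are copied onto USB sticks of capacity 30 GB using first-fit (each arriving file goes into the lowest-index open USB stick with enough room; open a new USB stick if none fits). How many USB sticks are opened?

8

  26 → USB stick 1 (new)  [load 26/30]
  12 → USB stick 2 (new)  [load 12/30]
  15 → USB stick 2  [load 27/30]
  22 → USB stick 3 (new)  [load 22/30]
  23 → USB stick 4 (new)  [load 23/30]
  20 → USB stick 5 (new)  [load 20/30]
  12 → USB stick 6 (new)  [load 12/30]
  9 → USB stick 5  [load 29/30]
  28 → USB stick 7 (new)  [load 28/30]
  29 → USB stick 8 (new)  [load 29/30]
8 USB sticks opened.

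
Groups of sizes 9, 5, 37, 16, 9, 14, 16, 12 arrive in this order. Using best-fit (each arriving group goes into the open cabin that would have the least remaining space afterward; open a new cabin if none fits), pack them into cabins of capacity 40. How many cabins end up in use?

  9 → cabin 1 (new)  [load 9/40]
  5 → cabin 1  [load 14/40]
  37 → cabin 2 (new)  [load 37/40]
  16 → cabin 1  [load 30/40]
  9 → cabin 1  [load 39/40]
  14 → cabin 3 (new)  [load 14/40]
  16 → cabin 3  [load 30/40]
  12 → cabin 4 (new)  [load 12/40]
4 cabins opened.

4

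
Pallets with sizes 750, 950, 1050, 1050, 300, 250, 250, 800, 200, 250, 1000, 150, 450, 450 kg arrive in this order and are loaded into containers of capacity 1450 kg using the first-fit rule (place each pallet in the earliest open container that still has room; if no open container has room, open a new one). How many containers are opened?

  750 → container 1 (new)  [load 750/1450]
  950 → container 2 (new)  [load 950/1450]
  1050 → container 3 (new)  [load 1050/1450]
  1050 → container 4 (new)  [load 1050/1450]
  300 → container 1  [load 1050/1450]
  250 → container 1  [load 1300/1450]
  250 → container 2  [load 1200/1450]
  800 → container 5 (new)  [load 800/1450]
  200 → container 2  [load 1400/1450]
  250 → container 3  [load 1300/1450]
  1000 → container 6 (new)  [load 1000/1450]
  150 → container 1  [load 1450/1450]
  450 → container 5  [load 1250/1450]
  450 → container 6  [load 1450/1450]
6 containers opened.

6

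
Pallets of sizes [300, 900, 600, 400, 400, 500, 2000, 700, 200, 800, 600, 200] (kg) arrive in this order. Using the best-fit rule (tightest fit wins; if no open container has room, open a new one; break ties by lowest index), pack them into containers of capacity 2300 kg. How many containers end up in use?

4

  300 → container 1 (new)  [load 300/2300]
  900 → container 1  [load 1200/2300]
  600 → container 1  [load 1800/2300]
  400 → container 1  [load 2200/2300]
  400 → container 2 (new)  [load 400/2300]
  500 → container 2  [load 900/2300]
  2000 → container 3 (new)  [load 2000/2300]
  700 → container 2  [load 1600/2300]
  200 → container 3  [load 2200/2300]
  800 → container 4 (new)  [load 800/2300]
  600 → container 2  [load 2200/2300]
  200 → container 4  [load 1000/2300]
4 containers opened.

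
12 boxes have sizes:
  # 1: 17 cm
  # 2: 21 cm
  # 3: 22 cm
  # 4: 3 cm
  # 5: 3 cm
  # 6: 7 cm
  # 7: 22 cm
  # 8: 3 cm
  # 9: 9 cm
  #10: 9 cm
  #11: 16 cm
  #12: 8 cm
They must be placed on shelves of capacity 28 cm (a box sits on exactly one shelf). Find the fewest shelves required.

6

Total = 22 + 22 + 21 + 17 + 16 + 9 + 9 + 8 + 7 + 3 + 3 + 3 = 140 cm.
Lower bound: ⌈140/28⌉ = 5 shelves.
A packing using 6 shelves:
  shelf 1: 22 + 3 + 3 = 28
  shelf 2: 22 + 3 = 25
  shelf 3: 21 + 7 = 28
  shelf 4: 17 + 9 = 26
  shelf 5: 16 + 9 = 25
  shelf 6: 8 = 8
No arrangement into 5 shelves stays within capacity, so 6 is optimal.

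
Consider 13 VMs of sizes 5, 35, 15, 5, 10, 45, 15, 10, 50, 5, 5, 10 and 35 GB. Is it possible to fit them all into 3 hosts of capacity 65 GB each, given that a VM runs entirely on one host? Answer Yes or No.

Total = 245 GB; ⌈245/65⌉ = 4.
At least 4 hosts are required, but only 3 are allowed.

No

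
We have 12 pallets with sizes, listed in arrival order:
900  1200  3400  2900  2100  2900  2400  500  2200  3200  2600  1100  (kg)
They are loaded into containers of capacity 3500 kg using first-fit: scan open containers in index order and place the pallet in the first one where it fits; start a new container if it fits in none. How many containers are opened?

  900 → container 1 (new)  [load 900/3500]
  1200 → container 1  [load 2100/3500]
  3400 → container 2 (new)  [load 3400/3500]
  2900 → container 3 (new)  [load 2900/3500]
  2100 → container 4 (new)  [load 2100/3500]
  2900 → container 5 (new)  [load 2900/3500]
  2400 → container 6 (new)  [load 2400/3500]
  500 → container 1  [load 2600/3500]
  2200 → container 7 (new)  [load 2200/3500]
  3200 → container 8 (new)  [load 3200/3500]
  2600 → container 9 (new)  [load 2600/3500]
  1100 → container 4  [load 3200/3500]
9 containers opened.

9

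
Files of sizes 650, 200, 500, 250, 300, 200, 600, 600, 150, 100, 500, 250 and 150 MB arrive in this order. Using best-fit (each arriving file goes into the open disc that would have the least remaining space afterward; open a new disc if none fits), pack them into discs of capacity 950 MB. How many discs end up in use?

5

  650 → disc 1 (new)  [load 650/950]
  200 → disc 1  [load 850/950]
  500 → disc 2 (new)  [load 500/950]
  250 → disc 2  [load 750/950]
  300 → disc 3 (new)  [load 300/950]
  200 → disc 2  [load 950/950]
  600 → disc 3  [load 900/950]
  600 → disc 4 (new)  [load 600/950]
  150 → disc 4  [load 750/950]
  100 → disc 1  [load 950/950]
  500 → disc 5 (new)  [load 500/950]
  250 → disc 5  [load 750/950]
  150 → disc 4  [load 900/950]
5 discs opened.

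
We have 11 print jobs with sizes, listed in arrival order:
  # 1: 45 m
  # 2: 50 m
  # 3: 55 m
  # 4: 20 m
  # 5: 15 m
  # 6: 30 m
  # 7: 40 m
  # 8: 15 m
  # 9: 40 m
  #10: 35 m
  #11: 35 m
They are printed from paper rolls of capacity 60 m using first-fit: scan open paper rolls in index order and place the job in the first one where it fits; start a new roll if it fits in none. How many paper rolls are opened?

  45 → roll 1 (new)  [load 45/60]
  50 → roll 2 (new)  [load 50/60]
  55 → roll 3 (new)  [load 55/60]
  20 → roll 4 (new)  [load 20/60]
  15 → roll 1  [load 60/60]
  30 → roll 4  [load 50/60]
  40 → roll 5 (new)  [load 40/60]
  15 → roll 5  [load 55/60]
  40 → roll 6 (new)  [load 40/60]
  35 → roll 7 (new)  [load 35/60]
  35 → roll 8 (new)  [load 35/60]
8 paper rolls opened.

8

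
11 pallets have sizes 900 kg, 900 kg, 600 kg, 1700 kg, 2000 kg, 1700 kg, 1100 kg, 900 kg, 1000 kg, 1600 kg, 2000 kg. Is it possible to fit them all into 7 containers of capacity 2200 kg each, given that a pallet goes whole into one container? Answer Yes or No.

No

Total = 14400 kg; ⌈14400/2200⌉ = 7.
The bound of 7 does not rule out 7, but exhaustive search shows no assignment into 7 containers of capacity 2200 kg exists — the minimum is 8.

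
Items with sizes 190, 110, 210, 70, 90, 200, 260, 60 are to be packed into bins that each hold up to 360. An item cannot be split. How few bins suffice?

4

Total = 260 + 210 + 200 + 190 + 110 + 90 + 70 + 60 = 1190.
Lower bound: ⌈1190/360⌉ = 4 bins.
A packing using 4 bins:
  bin 1: 260 + 90 = 350
  bin 2: 210 + 110 = 320
  bin 3: 200 + 70 + 60 = 330
  bin 4: 190 = 190
This matches the lower bound, so 4 is optimal.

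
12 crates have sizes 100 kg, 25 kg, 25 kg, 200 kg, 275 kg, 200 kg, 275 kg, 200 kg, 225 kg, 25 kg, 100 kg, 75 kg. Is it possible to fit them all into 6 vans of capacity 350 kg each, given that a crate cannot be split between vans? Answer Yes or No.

Yes

A valid assignment using 6 vans:
  van 1: 275 + 75 = 350
  van 2: 275 + 25 + 25 + 25 = 350
  van 3: 225 + 100 = 325
  van 4: 200 + 100 = 300
  van 5: 200 = 200
  van 6: 200 = 200
Every load is within 350 kg, so 6 vans suffice.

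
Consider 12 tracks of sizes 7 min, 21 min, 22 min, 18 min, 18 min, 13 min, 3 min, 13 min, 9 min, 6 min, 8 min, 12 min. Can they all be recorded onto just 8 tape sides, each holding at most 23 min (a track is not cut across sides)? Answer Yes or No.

Yes

A valid assignment using 8 tape sides:
  side 1: 22 = 22
  side 2: 21 = 21
  side 3: 18 + 3 = 21
  side 4: 18 = 18
  side 5: 13 + 9 = 22
  side 6: 13 + 8 = 21
  side 7: 12 + 7 = 19
  side 8: 6 = 6
Every load is within 23 min, so 8 tape sides suffice.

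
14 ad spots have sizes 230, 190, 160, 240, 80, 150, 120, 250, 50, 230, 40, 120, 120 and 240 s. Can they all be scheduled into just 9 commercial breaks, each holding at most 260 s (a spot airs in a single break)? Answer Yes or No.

Total = 2220 s; ⌈2220/260⌉ = 9.
The bound of 9 does not rule out 9, but exhaustive search shows no assignment into 9 commercial breaks of capacity 260 s exists — the minimum is 10.

No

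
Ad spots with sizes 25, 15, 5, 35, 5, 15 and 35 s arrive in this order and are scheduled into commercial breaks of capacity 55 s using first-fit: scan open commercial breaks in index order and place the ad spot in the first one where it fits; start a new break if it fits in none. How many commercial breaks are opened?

  25 → break 1 (new)  [load 25/55]
  15 → break 1  [load 40/55]
  5 → break 1  [load 45/55]
  35 → break 2 (new)  [load 35/55]
  5 → break 1  [load 50/55]
  15 → break 2  [load 50/55]
  35 → break 3 (new)  [load 35/55]
3 commercial breaks opened.

3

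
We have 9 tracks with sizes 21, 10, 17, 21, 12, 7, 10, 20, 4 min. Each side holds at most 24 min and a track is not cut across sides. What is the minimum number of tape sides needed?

Total = 21 + 21 + 20 + 17 + 12 + 10 + 10 + 7 + 4 = 122 min.
Lower bound: ⌈122/24⌉ = 6 tape sides.
A packing using 6 tape sides:
  side 1: 21 = 21
  side 2: 21 = 21
  side 3: 20 + 4 = 24
  side 4: 17 + 7 = 24
  side 5: 12 + 10 = 22
  side 6: 10 = 10
This matches the lower bound, so 6 is optimal.

6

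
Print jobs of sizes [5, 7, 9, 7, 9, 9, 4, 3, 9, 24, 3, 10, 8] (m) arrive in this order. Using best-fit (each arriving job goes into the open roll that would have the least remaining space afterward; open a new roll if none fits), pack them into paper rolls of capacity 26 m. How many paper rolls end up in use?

  5 → roll 1 (new)  [load 5/26]
  7 → roll 1  [load 12/26]
  9 → roll 1  [load 21/26]
  7 → roll 2 (new)  [load 7/26]
  9 → roll 2  [load 16/26]
  9 → roll 2  [load 25/26]
  4 → roll 1  [load 25/26]
  3 → roll 3 (new)  [load 3/26]
  9 → roll 3  [load 12/26]
  24 → roll 4 (new)  [load 24/26]
  3 → roll 3  [load 15/26]
  10 → roll 3  [load 25/26]
  8 → roll 5 (new)  [load 8/26]
5 paper rolls opened.

5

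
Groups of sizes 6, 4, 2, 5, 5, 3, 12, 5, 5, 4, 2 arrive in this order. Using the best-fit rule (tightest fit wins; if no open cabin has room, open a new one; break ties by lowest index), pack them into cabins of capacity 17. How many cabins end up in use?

4

  6 → cabin 1 (new)  [load 6/17]
  4 → cabin 1  [load 10/17]
  2 → cabin 1  [load 12/17]
  5 → cabin 1  [load 17/17]
  5 → cabin 2 (new)  [load 5/17]
  3 → cabin 2  [load 8/17]
  12 → cabin 3 (new)  [load 12/17]
  5 → cabin 3  [load 17/17]
  5 → cabin 2  [load 13/17]
  4 → cabin 2  [load 17/17]
  2 → cabin 4 (new)  [load 2/17]
4 cabins opened.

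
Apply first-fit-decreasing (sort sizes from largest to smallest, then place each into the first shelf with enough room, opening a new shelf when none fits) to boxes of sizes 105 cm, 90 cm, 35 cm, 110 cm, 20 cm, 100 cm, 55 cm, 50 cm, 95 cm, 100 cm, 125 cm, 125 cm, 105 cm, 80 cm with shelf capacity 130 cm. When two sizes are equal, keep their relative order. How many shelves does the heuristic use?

Sorted descending: 125, 125, 110, 105, 105, 100, 100, 95, 90, 80, 55, 50, 35, 20.
  125 → shelf 1 (new)  [load 125/130]
  125 → shelf 2 (new)  [load 125/130]
  110 → shelf 3 (new)  [load 110/130]
  105 → shelf 4 (new)  [load 105/130]
  105 → shelf 5 (new)  [load 105/130]
  100 → shelf 6 (new)  [load 100/130]
  100 → shelf 7 (new)  [load 100/130]
  95 → shelf 8 (new)  [load 95/130]
  90 → shelf 9 (new)  [load 90/130]
  80 → shelf 10 (new)  [load 80/130]
  55 → shelf 11 (new)  [load 55/130]
  50 → shelf 10  [load 130/130]
  35 → shelf 8  [load 130/130]
  20 → shelf 3  [load 130/130]
11 shelves opened.

11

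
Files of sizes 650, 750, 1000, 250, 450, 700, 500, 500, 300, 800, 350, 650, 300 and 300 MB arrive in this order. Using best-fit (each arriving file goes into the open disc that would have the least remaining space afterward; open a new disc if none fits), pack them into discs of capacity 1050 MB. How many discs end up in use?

  650 → disc 1 (new)  [load 650/1050]
  750 → disc 2 (new)  [load 750/1050]
  1000 → disc 3 (new)  [load 1000/1050]
  250 → disc 2  [load 1000/1050]
  450 → disc 4 (new)  [load 450/1050]
  700 → disc 5 (new)  [load 700/1050]
  500 → disc 4  [load 950/1050]
  500 → disc 6 (new)  [load 500/1050]
  300 → disc 5  [load 1000/1050]
  800 → disc 7 (new)  [load 800/1050]
  350 → disc 1  [load 1000/1050]
  650 → disc 8 (new)  [load 650/1050]
  300 → disc 8  [load 950/1050]
  300 → disc 6  [load 800/1050]
8 discs opened.

8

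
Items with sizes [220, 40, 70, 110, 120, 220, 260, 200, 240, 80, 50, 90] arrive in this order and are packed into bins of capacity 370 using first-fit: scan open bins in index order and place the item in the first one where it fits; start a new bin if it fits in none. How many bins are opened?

6

  220 → bin 1 (new)  [load 220/370]
  40 → bin 1  [load 260/370]
  70 → bin 1  [load 330/370]
  110 → bin 2 (new)  [load 110/370]
  120 → bin 2  [load 230/370]
  220 → bin 3 (new)  [load 220/370]
  260 → bin 4 (new)  [load 260/370]
  200 → bin 5 (new)  [load 200/370]
  240 → bin 6 (new)  [load 240/370]
  80 → bin 2  [load 310/370]
  50 → bin 2  [load 360/370]
  90 → bin 3  [load 310/370]
6 bins opened.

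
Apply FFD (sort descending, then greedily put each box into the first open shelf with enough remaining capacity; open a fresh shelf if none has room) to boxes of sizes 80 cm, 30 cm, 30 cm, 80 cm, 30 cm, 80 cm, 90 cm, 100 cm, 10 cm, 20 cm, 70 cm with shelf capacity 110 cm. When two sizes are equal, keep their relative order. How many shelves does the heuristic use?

Sorted descending: 100, 90, 80, 80, 80, 70, 30, 30, 30, 20, 10.
  100 → shelf 1 (new)  [load 100/110]
  90 → shelf 2 (new)  [load 90/110]
  80 → shelf 3 (new)  [load 80/110]
  80 → shelf 4 (new)  [load 80/110]
  80 → shelf 5 (new)  [load 80/110]
  70 → shelf 6 (new)  [load 70/110]
  30 → shelf 3  [load 110/110]
  30 → shelf 4  [load 110/110]
  30 → shelf 5  [load 110/110]
  20 → shelf 2  [load 110/110]
  10 → shelf 1  [load 110/110]
6 shelves opened.

6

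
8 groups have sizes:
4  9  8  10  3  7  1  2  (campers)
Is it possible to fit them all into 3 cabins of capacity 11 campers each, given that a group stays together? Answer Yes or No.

No

Total = 44 campers; ⌈44/11⌉ = 4.
At least 4 cabins are required, but only 3 are allowed.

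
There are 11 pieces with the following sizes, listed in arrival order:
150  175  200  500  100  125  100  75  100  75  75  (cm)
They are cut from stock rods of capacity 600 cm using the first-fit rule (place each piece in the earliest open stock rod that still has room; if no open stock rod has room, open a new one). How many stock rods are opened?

  150 → stock rod 1 (new)  [load 150/600]
  175 → stock rod 1  [load 325/600]
  200 → stock rod 1  [load 525/600]
  500 → stock rod 2 (new)  [load 500/600]
  100 → stock rod 2  [load 600/600]
  125 → stock rod 3 (new)  [load 125/600]
  100 → stock rod 3  [load 225/600]
  75 → stock rod 1  [load 600/600]
  100 → stock rod 3  [load 325/600]
  75 → stock rod 3  [load 400/600]
  75 → stock rod 3  [load 475/600]
3 stock rods opened.

3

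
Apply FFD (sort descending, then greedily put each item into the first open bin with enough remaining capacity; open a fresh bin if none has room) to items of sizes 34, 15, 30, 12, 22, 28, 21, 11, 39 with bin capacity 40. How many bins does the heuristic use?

6

Sorted descending: 39, 34, 30, 28, 22, 21, 15, 12, 11.
  39 → bin 1 (new)  [load 39/40]
  34 → bin 2 (new)  [load 34/40]
  30 → bin 3 (new)  [load 30/40]
  28 → bin 4 (new)  [load 28/40]
  22 → bin 5 (new)  [load 22/40]
  21 → bin 6 (new)  [load 21/40]
  15 → bin 5  [load 37/40]
  12 → bin 4  [load 40/40]
  11 → bin 6  [load 32/40]
6 bins opened.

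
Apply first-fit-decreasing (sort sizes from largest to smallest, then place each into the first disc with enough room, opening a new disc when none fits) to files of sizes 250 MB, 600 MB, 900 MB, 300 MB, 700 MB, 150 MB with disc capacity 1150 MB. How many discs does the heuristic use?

3

Sorted descending: 900, 700, 600, 300, 250, 150.
  900 → disc 1 (new)  [load 900/1150]
  700 → disc 2 (new)  [load 700/1150]
  600 → disc 3 (new)  [load 600/1150]
  300 → disc 2  [load 1000/1150]
  250 → disc 1  [load 1150/1150]
  150 → disc 2  [load 1150/1150]
3 discs opened.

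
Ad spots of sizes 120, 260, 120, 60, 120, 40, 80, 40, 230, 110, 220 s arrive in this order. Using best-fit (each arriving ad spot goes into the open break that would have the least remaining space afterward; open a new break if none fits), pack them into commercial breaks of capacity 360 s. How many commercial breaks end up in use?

  120 → break 1 (new)  [load 120/360]
  260 → break 2 (new)  [load 260/360]
  120 → break 1  [load 240/360]
  60 → break 2  [load 320/360]
  120 → break 1  [load 360/360]
  40 → break 2  [load 360/360]
  80 → break 3 (new)  [load 80/360]
  40 → break 3  [load 120/360]
  230 → break 3  [load 350/360]
  110 → break 4 (new)  [load 110/360]
  220 → break 4  [load 330/360]
4 commercial breaks opened.

4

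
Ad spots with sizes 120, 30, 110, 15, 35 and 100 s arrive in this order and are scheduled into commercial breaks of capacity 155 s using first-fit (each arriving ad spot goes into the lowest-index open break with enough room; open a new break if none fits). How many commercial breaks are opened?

  120 → break 1 (new)  [load 120/155]
  30 → break 1  [load 150/155]
  110 → break 2 (new)  [load 110/155]
  15 → break 2  [load 125/155]
  35 → break 3 (new)  [load 35/155]
  100 → break 3  [load 135/155]
3 commercial breaks opened.

3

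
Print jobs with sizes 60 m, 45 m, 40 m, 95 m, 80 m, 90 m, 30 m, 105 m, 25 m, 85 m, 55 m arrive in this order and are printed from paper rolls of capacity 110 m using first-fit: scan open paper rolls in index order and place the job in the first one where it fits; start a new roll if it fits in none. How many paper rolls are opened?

  60 → roll 1 (new)  [load 60/110]
  45 → roll 1  [load 105/110]
  40 → roll 2 (new)  [load 40/110]
  95 → roll 3 (new)  [load 95/110]
  80 → roll 4 (new)  [load 80/110]
  90 → roll 5 (new)  [load 90/110]
  30 → roll 2  [load 70/110]
  105 → roll 6 (new)  [load 105/110]
  25 → roll 2  [load 95/110]
  85 → roll 7 (new)  [load 85/110]
  55 → roll 8 (new)  [load 55/110]
8 paper rolls opened.

8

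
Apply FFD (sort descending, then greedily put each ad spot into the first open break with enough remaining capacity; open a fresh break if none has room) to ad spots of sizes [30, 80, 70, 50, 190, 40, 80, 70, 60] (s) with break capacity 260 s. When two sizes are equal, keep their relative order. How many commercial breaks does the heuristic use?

Sorted descending: 190, 80, 80, 70, 70, 60, 50, 40, 30.
  190 → break 1 (new)  [load 190/260]
  80 → break 2 (new)  [load 80/260]
  80 → break 2  [load 160/260]
  70 → break 1  [load 260/260]
  70 → break 2  [load 230/260]
  60 → break 3 (new)  [load 60/260]
  50 → break 3  [load 110/260]
  40 → break 3  [load 150/260]
  30 → break 2  [load 260/260]
3 commercial breaks opened.

3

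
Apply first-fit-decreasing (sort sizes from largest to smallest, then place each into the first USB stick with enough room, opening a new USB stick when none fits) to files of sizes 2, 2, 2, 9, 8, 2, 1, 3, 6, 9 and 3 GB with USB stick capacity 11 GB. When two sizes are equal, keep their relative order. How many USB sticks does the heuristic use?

5

Sorted descending: 9, 9, 8, 6, 3, 3, 2, 2, 2, 2, 1.
  9 → USB stick 1 (new)  [load 9/11]
  9 → USB stick 2 (new)  [load 9/11]
  8 → USB stick 3 (new)  [load 8/11]
  6 → USB stick 4 (new)  [load 6/11]
  3 → USB stick 3  [load 11/11]
  3 → USB stick 4  [load 9/11]
  2 → USB stick 1  [load 11/11]
  2 → USB stick 2  [load 11/11]
  2 → USB stick 4  [load 11/11]
  2 → USB stick 5 (new)  [load 2/11]
  1 → USB stick 5  [load 3/11]
5 USB sticks opened.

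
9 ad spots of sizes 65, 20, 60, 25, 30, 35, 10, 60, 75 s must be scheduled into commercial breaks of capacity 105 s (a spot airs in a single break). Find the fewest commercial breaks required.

4

Total = 75 + 65 + 60 + 60 + 35 + 30 + 25 + 20 + 10 = 380 s.
Lower bound: ⌈380/105⌉ = 4 commercial breaks.
A packing using 4 commercial breaks:
  break 1: 75 + 30 = 105
  break 2: 65 + 35 = 100
  break 3: 60 + 25 + 20 = 105
  break 4: 60 + 10 = 70
This matches the lower bound, so 4 is optimal.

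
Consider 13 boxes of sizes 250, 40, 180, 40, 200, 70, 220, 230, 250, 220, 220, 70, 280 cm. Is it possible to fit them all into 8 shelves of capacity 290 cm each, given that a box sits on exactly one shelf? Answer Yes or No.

No

Total = 2270 cm; ⌈2270/290⌉ = 8.
9 boxes each exceed half the capacity and cannot share a shelf, forcing at least 9 shelves.
At least 9 shelves are required, but only 8 are allowed.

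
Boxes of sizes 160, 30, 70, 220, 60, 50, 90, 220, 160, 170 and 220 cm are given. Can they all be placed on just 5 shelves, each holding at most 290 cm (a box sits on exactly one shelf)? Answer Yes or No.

Total = 1450 cm; ⌈1450/290⌉ = 5.
6 boxes each exceed half the capacity and cannot share a shelf, forcing at least 6 shelves.
At least 6 shelves are required, but only 5 are allowed.

No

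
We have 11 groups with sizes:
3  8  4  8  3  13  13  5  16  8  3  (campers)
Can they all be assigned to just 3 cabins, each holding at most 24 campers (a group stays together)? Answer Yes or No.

No

Total = 84 campers; ⌈84/24⌉ = 4.
At least 4 cabins are required, but only 3 are allowed.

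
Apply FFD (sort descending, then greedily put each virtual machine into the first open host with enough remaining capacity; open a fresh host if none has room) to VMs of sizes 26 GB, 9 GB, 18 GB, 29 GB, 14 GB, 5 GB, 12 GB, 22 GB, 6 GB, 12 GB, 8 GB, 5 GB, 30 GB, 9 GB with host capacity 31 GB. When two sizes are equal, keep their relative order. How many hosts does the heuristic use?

Sorted descending: 30, 29, 26, 22, 18, 14, 12, 12, 9, 9, 8, 6, 5, 5.
  30 → host 1 (new)  [load 30/31]
  29 → host 2 (new)  [load 29/31]
  26 → host 3 (new)  [load 26/31]
  22 → host 4 (new)  [load 22/31]
  18 → host 5 (new)  [load 18/31]
  14 → host 6 (new)  [load 14/31]
  12 → host 5  [load 30/31]
  12 → host 6  [load 26/31]
  9 → host 4  [load 31/31]
  9 → host 7 (new)  [load 9/31]
  8 → host 7  [load 17/31]
  6 → host 7  [load 23/31]
  5 → host 3  [load 31/31]
  5 → host 6  [load 31/31]
7 hosts opened.

7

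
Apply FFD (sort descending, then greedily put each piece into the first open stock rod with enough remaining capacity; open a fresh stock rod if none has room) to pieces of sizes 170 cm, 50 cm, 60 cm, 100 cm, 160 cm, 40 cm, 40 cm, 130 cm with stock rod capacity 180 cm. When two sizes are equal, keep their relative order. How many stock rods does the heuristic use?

Sorted descending: 170, 160, 130, 100, 60, 50, 40, 40.
  170 → stock rod 1 (new)  [load 170/180]
  160 → stock rod 2 (new)  [load 160/180]
  130 → stock rod 3 (new)  [load 130/180]
  100 → stock rod 4 (new)  [load 100/180]
  60 → stock rod 4  [load 160/180]
  50 → stock rod 3  [load 180/180]
  40 → stock rod 5 (new)  [load 40/180]
  40 → stock rod 5  [load 80/180]
5 stock rods opened.

5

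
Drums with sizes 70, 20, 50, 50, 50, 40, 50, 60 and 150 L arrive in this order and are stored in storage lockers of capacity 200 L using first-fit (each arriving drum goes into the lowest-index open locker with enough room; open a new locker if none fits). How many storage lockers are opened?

3

  70 → locker 1 (new)  [load 70/200]
  20 → locker 1  [load 90/200]
  50 → locker 1  [load 140/200]
  50 → locker 1  [load 190/200]
  50 → locker 2 (new)  [load 50/200]
  40 → locker 2  [load 90/200]
  50 → locker 2  [load 140/200]
  60 → locker 2  [load 200/200]
  150 → locker 3 (new)  [load 150/200]
3 storage lockers opened.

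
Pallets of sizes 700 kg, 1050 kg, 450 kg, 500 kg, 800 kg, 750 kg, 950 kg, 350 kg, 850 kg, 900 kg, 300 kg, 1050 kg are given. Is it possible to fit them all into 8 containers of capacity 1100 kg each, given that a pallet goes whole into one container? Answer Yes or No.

No

Total = 8650 kg; ⌈8650/1100⌉ = 8.
The bound of 8 does not rule out 8, but exhaustive search shows no assignment into 8 containers of capacity 1100 kg exists — the minimum is 9.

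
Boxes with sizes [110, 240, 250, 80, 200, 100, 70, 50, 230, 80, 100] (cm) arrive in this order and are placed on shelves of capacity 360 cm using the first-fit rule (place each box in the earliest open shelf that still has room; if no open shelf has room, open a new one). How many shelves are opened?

5

  110 → shelf 1 (new)  [load 110/360]
  240 → shelf 1  [load 350/360]
  250 → shelf 2 (new)  [load 250/360]
  80 → shelf 2  [load 330/360]
  200 → shelf 3 (new)  [load 200/360]
  100 → shelf 3  [load 300/360]
  70 → shelf 4 (new)  [load 70/360]
  50 → shelf 3  [load 350/360]
  230 → shelf 4  [load 300/360]
  80 → shelf 5 (new)  [load 80/360]
  100 → shelf 5  [load 180/360]
5 shelves opened.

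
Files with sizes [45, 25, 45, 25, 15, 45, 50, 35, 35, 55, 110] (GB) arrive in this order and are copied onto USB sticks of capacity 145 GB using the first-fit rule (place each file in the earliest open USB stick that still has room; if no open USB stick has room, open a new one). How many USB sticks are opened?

4

  45 → USB stick 1 (new)  [load 45/145]
  25 → USB stick 1  [load 70/145]
  45 → USB stick 1  [load 115/145]
  25 → USB stick 1  [load 140/145]
  15 → USB stick 2 (new)  [load 15/145]
  45 → USB stick 2  [load 60/145]
  50 → USB stick 2  [load 110/145]
  35 → USB stick 2  [load 145/145]
  35 → USB stick 3 (new)  [load 35/145]
  55 → USB stick 3  [load 90/145]
  110 → USB stick 4 (new)  [load 110/145]
4 USB sticks opened.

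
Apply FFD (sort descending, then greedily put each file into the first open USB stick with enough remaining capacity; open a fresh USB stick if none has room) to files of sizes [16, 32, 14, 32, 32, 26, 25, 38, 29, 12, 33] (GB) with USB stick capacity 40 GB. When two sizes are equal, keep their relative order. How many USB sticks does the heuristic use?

Sorted descending: 38, 33, 32, 32, 32, 29, 26, 25, 16, 14, 12.
  38 → USB stick 1 (new)  [load 38/40]
  33 → USB stick 2 (new)  [load 33/40]
  32 → USB stick 3 (new)  [load 32/40]
  32 → USB stick 4 (new)  [load 32/40]
  32 → USB stick 5 (new)  [load 32/40]
  29 → USB stick 6 (new)  [load 29/40]
  26 → USB stick 7 (new)  [load 26/40]
  25 → USB stick 8 (new)  [load 25/40]
  16 → USB stick 9 (new)  [load 16/40]
  14 → USB stick 7  [load 40/40]
  12 → USB stick 8  [load 37/40]
9 USB sticks opened.

9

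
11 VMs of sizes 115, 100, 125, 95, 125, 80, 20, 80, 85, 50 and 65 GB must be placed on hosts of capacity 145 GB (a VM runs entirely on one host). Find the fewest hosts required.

Total = 125 + 125 + 115 + 100 + 95 + 85 + 80 + 80 + 65 + 50 + 20 = 940 GB.
Lower bound: ⌈940/145⌉ = 7 hosts.
Also, 8 VMs each exceed 145/2 GB, and no two of those can share a host, so at least 8 hosts are needed.
A packing using 8 hosts:
  host 1: 125 + 20 = 145
  host 2: 125 = 125
  host 3: 115 = 115
  host 4: 100 = 100
  host 5: 95 + 50 = 145
  host 6: 85 = 85
  host 7: 80 + 65 = 145
  host 8: 80 = 80
This matches the lower bound, so 8 is optimal.

8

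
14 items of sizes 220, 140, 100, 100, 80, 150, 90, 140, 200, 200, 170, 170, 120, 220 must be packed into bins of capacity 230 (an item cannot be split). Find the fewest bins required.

Total = 220 + 220 + 200 + 200 + 170 + 170 + 150 + 140 + 140 + 120 + 100 + 100 + 90 + 80 = 2100.
Lower bound: ⌈2100/230⌉ = 10 bins.
A packing using 11 bins:
  bin 1: 220 = 220
  bin 2: 220 = 220
  bin 3: 200 = 200
  bin 4: 200 = 200
  bin 5: 170 = 170
  bin 6: 170 = 170
  bin 7: 150 + 80 = 230
  bin 8: 140 + 90 = 230
  bin 9: 140 = 140
  bin 10: 120 + 100 = 220
  bin 11: 100 = 100
No arrangement into 10 bins stays within capacity, so 11 is optimal.

11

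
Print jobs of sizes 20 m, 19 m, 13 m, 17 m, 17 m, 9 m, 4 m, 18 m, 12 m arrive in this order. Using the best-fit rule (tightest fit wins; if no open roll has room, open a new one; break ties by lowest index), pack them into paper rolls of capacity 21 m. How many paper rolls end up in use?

  20 → roll 1 (new)  [load 20/21]
  19 → roll 2 (new)  [load 19/21]
  13 → roll 3 (new)  [load 13/21]
  17 → roll 4 (new)  [load 17/21]
  17 → roll 5 (new)  [load 17/21]
  9 → roll 6 (new)  [load 9/21]
  4 → roll 4  [load 21/21]
  18 → roll 7 (new)  [load 18/21]
  12 → roll 6  [load 21/21]
7 paper rolls opened.

7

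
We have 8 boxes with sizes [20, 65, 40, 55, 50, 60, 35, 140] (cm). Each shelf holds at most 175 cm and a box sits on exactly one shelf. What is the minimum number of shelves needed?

Total = 140 + 65 + 60 + 55 + 50 + 40 + 35 + 20 = 465 cm.
Lower bound: ⌈465/175⌉ = 3 shelves.
A packing using 3 shelves:
  shelf 1: 140 + 35 = 175
  shelf 2: 65 + 60 + 50 = 175
  shelf 3: 55 + 40 + 20 = 115
This matches the lower bound, so 3 is optimal.

3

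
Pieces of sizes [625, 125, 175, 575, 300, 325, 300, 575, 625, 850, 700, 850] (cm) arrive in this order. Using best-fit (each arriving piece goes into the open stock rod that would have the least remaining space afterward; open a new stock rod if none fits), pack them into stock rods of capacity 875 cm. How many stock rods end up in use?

8

  625 → stock rod 1 (new)  [load 625/875]
  125 → stock rod 1  [load 750/875]
  175 → stock rod 2 (new)  [load 175/875]
  575 → stock rod 2  [load 750/875]
  300 → stock rod 3 (new)  [load 300/875]
  325 → stock rod 3  [load 625/875]
  300 → stock rod 4 (new)  [load 300/875]
  575 → stock rod 4  [load 875/875]
  625 → stock rod 5 (new)  [load 625/875]
  850 → stock rod 6 (new)  [load 850/875]
  700 → stock rod 7 (new)  [load 700/875]
  850 → stock rod 8 (new)  [load 850/875]
8 stock rods opened.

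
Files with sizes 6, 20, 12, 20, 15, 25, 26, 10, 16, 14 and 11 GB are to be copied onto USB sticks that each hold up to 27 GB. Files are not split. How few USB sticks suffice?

7

Total = 26 + 25 + 20 + 20 + 16 + 15 + 14 + 12 + 11 + 10 + 6 = 175 GB.
Lower bound: ⌈175/27⌉ = 7 USB sticks.
A packing using 7 USB sticks:
  USB stick 1: 26 = 26
  USB stick 2: 25 = 25
  USB stick 3: 20 + 6 = 26
  USB stick 4: 20 = 20
  USB stick 5: 16 + 11 = 27
  USB stick 6: 15 + 12 = 27
  USB stick 7: 14 + 10 = 24
This matches the lower bound, so 7 is optimal.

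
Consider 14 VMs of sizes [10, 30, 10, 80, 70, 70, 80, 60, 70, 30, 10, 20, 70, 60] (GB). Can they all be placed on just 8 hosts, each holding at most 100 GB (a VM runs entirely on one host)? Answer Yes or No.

A valid assignment using 8 hosts:
  host 1: 80 + 20 = 100
  host 2: 80 + 10 + 10 = 100
  host 3: 70 + 30 = 100
  host 4: 70 + 30 = 100
  host 5: 70 + 10 = 80
  host 6: 70 = 70
  host 7: 60 = 60
  host 8: 60 = 60
Every load is within 100 GB, so 8 hosts suffice.

Yes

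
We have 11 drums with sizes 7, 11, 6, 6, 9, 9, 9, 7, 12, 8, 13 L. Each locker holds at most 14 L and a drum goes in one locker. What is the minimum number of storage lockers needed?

Total = 13 + 12 + 11 + 9 + 9 + 9 + 8 + 7 + 7 + 6 + 6 = 97 L.
Lower bound: ⌈97/14⌉ = 7 storage lockers.
A packing using 9 storage lockers:
  locker 1: 13 = 13
  locker 2: 12 = 12
  locker 3: 11 = 11
  locker 4: 9 = 9
  locker 5: 9 = 9
  locker 6: 9 = 9
  locker 7: 8 + 6 = 14
  locker 8: 7 + 7 = 14
  locker 9: 6 = 6
No arrangement into 8 storage lockers stays within capacity, so 9 is optimal.

9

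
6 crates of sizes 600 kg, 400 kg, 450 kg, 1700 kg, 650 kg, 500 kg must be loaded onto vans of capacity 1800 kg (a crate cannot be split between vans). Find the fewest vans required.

3

Total = 1700 + 650 + 600 + 500 + 450 + 400 = 4300 kg.
Lower bound: ⌈4300/1800⌉ = 3 vans.
A packing using 3 vans:
  van 1: 1700 = 1700
  van 2: 650 + 600 + 500 = 1750
  van 3: 450 + 400 = 850
This matches the lower bound, so 3 is optimal.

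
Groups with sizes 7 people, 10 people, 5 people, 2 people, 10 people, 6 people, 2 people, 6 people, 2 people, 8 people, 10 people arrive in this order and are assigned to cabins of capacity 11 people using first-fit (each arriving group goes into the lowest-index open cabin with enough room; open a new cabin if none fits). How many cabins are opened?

7

  7 → cabin 1 (new)  [load 7/11]
  10 → cabin 2 (new)  [load 10/11]
  5 → cabin 3 (new)  [load 5/11]
  2 → cabin 1  [load 9/11]
  10 → cabin 4 (new)  [load 10/11]
  6 → cabin 3  [load 11/11]
  2 → cabin 1  [load 11/11]
  6 → cabin 5 (new)  [load 6/11]
  2 → cabin 5  [load 8/11]
  8 → cabin 6 (new)  [load 8/11]
  10 → cabin 7 (new)  [load 10/11]
7 cabins opened.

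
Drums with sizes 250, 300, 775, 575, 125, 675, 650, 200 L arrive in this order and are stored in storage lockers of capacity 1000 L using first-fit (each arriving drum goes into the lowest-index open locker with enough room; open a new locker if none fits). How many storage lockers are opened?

  250 → locker 1 (new)  [load 250/1000]
  300 → locker 1  [load 550/1000]
  775 → locker 2 (new)  [load 775/1000]
  575 → locker 3 (new)  [load 575/1000]
  125 → locker 1  [load 675/1000]
  675 → locker 4 (new)  [load 675/1000]
  650 → locker 5 (new)  [load 650/1000]
  200 → locker 1  [load 875/1000]
5 storage lockers opened.

5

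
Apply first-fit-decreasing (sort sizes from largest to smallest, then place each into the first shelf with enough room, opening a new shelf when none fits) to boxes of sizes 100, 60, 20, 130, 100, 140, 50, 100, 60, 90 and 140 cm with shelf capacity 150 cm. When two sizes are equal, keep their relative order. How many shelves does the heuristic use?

Sorted descending: 140, 140, 130, 100, 100, 100, 90, 60, 60, 50, 20.
  140 → shelf 1 (new)  [load 140/150]
  140 → shelf 2 (new)  [load 140/150]
  130 → shelf 3 (new)  [load 130/150]
  100 → shelf 4 (new)  [load 100/150]
  100 → shelf 5 (new)  [load 100/150]
  100 → shelf 6 (new)  [load 100/150]
  90 → shelf 7 (new)  [load 90/150]
  60 → shelf 7  [load 150/150]
  60 → shelf 8 (new)  [load 60/150]
  50 → shelf 4  [load 150/150]
  20 → shelf 3  [load 150/150]
8 shelves opened.

8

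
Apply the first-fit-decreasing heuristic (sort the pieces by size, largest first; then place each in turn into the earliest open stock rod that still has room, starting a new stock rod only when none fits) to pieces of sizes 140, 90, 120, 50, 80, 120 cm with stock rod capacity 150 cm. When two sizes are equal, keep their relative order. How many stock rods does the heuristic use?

5

Sorted descending: 140, 120, 120, 90, 80, 50.
  140 → stock rod 1 (new)  [load 140/150]
  120 → stock rod 2 (new)  [load 120/150]
  120 → stock rod 3 (new)  [load 120/150]
  90 → stock rod 4 (new)  [load 90/150]
  80 → stock rod 5 (new)  [load 80/150]
  50 → stock rod 4  [load 140/150]
5 stock rods opened.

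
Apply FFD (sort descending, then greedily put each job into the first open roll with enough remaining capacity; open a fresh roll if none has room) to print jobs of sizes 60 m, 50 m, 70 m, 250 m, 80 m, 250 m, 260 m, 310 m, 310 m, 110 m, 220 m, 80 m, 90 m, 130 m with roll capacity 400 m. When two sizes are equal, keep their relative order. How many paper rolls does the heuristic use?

Sorted descending: 310, 310, 260, 250, 250, 220, 130, 110, 90, 80, 80, 70, 60, 50.
  310 → roll 1 (new)  [load 310/400]
  310 → roll 2 (new)  [load 310/400]
  260 → roll 3 (new)  [load 260/400]
  250 → roll 4 (new)  [load 250/400]
  250 → roll 5 (new)  [load 250/400]
  220 → roll 6 (new)  [load 220/400]
  130 → roll 3  [load 390/400]
  110 → roll 4  [load 360/400]
  90 → roll 1  [load 400/400]
  80 → roll 2  [load 390/400]
  80 → roll 5  [load 330/400]
  70 → roll 5  [load 400/400]
  60 → roll 6  [load 280/400]
  50 → roll 6  [load 330/400]
6 paper rolls opened.

6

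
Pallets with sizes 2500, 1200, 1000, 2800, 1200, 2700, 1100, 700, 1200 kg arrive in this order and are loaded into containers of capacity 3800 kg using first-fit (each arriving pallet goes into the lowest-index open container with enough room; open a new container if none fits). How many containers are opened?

5

  2500 → container 1 (new)  [load 2500/3800]
  1200 → container 1  [load 3700/3800]
  1000 → container 2 (new)  [load 1000/3800]
  2800 → container 2  [load 3800/3800]
  1200 → container 3 (new)  [load 1200/3800]
  2700 → container 4 (new)  [load 2700/3800]
  1100 → container 3  [load 2300/3800]
  700 → container 3  [load 3000/3800]
  1200 → container 5 (new)  [load 1200/3800]
5 containers opened.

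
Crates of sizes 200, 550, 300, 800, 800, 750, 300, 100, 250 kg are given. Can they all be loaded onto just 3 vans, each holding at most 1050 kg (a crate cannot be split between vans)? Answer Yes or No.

No

Total = 4050 kg; ⌈4050/1050⌉ = 4.
At least 4 vans are required, but only 3 are allowed.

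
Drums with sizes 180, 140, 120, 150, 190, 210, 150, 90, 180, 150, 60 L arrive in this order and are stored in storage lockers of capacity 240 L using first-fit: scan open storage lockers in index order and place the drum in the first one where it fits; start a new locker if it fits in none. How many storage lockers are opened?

9

  180 → locker 1 (new)  [load 180/240]
  140 → locker 2 (new)  [load 140/240]
  120 → locker 3 (new)  [load 120/240]
  150 → locker 4 (new)  [load 150/240]
  190 → locker 5 (new)  [load 190/240]
  210 → locker 6 (new)  [load 210/240]
  150 → locker 7 (new)  [load 150/240]
  90 → locker 2  [load 230/240]
  180 → locker 8 (new)  [load 180/240]
  150 → locker 9 (new)  [load 150/240]
  60 → locker 1  [load 240/240]
9 storage lockers opened.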